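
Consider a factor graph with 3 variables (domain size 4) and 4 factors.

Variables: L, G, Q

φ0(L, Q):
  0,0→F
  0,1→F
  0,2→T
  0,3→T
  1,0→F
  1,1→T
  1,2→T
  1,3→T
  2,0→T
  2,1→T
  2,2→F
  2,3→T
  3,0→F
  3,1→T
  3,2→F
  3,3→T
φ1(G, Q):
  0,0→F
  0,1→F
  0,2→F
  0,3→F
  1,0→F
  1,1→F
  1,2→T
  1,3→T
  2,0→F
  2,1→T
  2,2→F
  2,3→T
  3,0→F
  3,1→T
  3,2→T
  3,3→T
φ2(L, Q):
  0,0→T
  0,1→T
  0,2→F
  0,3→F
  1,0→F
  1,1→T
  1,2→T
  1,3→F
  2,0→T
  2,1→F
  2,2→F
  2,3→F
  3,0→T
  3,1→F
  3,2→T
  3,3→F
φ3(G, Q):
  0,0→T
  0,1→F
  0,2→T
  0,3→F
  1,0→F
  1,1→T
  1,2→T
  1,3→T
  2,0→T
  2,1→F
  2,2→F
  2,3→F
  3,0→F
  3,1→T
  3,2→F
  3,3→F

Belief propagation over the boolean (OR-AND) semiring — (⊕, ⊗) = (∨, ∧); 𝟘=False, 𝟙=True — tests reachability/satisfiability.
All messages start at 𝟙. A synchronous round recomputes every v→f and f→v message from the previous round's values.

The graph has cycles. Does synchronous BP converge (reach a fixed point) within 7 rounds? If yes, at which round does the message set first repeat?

init: all messages = 𝟙 over 4 values
r1 m[φ0→L] = [T, T, T, T]
r1 m[φ0→Q] = [T, T, T, T]
r1 m[φ1→G] = [F, T, T, T]
r1 m[φ1→Q] = [F, T, T, T]
r1 m[φ2→L] = [T, T, T, T]
r1 m[φ2→Q] = [T, T, T, F]
r1 m[φ3→G] = [T, T, T, T]
r1 m[φ3→Q] = [T, T, T, T]
r1 m[L→φ0] = [T, T, T, T]
r1 m[L→φ2] = [T, T, T, T]
r1 m[G→φ1] = [T, T, T, T]
r1 m[G→φ3] = [T, T, T, T]
r1 m[Q→φ0] = [T, T, T, T]
r1 m[Q→φ1] = [T, T, T, T]
r1 m[Q→φ2] = [T, T, T, T]
r1 m[Q→φ3] = [T, T, T, T]
r2 m[φ0→L] = [T, T, T, T]
r2 m[φ0→Q] = [T, T, T, T]
r2 m[φ1→G] = [F, T, T, T]
r2 m[φ1→Q] = [F, T, T, T]
r2 m[φ2→L] = [T, T, T, T]
r2 m[φ2→Q] = [T, T, T, F]
r2 m[φ3→G] = [T, T, T, T]
r2 m[φ3→Q] = [T, T, T, T]
r2 m[L→φ0] = [T, T, T, T]
r2 m[L→φ2] = [T, T, T, T]
r2 m[G→φ1] = [T, T, T, T]
r2 m[G→φ3] = [F, T, T, T]
r2 m[Q→φ0] = [F, T, T, F]
r2 m[Q→φ1] = [T, T, T, F]
r2 m[Q→φ2] = [F, T, T, T]
r2 m[Q→φ3] = [F, T, T, F]
r3 m[φ0→L] = [T, T, T, T]
r3 m[φ0→Q] = [T, T, T, T]
r3 m[φ1→G] = [F, T, T, T]
r3 m[φ1→Q] = [F, T, T, T]
r3 m[φ2→L] = [T, T, F, T]
r3 m[φ2→Q] = [T, T, T, F]
r3 m[φ3→G] = [T, T, F, T]
r3 m[φ3→Q] = [T, T, T, T]
r3 m[L→φ0] = [T, T, T, T]
r3 m[L→φ2] = [T, T, T, T]
r3 m[G→φ1] = [T, T, T, T]
r3 m[G→φ3] = [F, T, T, T]
r3 m[Q→φ0] = [F, T, T, F]
r3 m[Q→φ1] = [T, T, T, F]
r3 m[Q→φ2] = [F, T, T, T]
r3 m[Q→φ3] = [F, T, T, F]
r4 m[φ0→L] = [T, T, T, T]
r4 m[φ0→Q] = [T, T, T, T]
r4 m[φ1→G] = [F, T, T, T]
r4 m[φ1→Q] = [F, T, T, T]
r4 m[φ2→L] = [T, T, F, T]
r4 m[φ2→Q] = [T, T, T, F]
r4 m[φ3→G] = [T, T, F, T]
r4 m[φ3→Q] = [T, T, T, T]
r4 m[L→φ0] = [T, T, F, T]
r4 m[L→φ2] = [T, T, T, T]
r4 m[G→φ1] = [T, T, F, T]
r4 m[G→φ3] = [F, T, T, T]
r4 m[Q→φ0] = [F, T, T, F]
r4 m[Q→φ1] = [T, T, T, F]
r4 m[Q→φ2] = [F, T, T, T]
r4 m[Q→φ3] = [F, T, T, F]
r5 m[φ0→L] = [T, T, T, T]
r5 m[φ0→Q] = [F, T, T, T]
r5 m[φ1→G] = [F, T, T, T]
r5 m[φ1→Q] = [F, T, T, T]
r5 m[φ2→L] = [T, T, F, T]
r5 m[φ2→Q] = [T, T, T, F]
r5 m[φ3→G] = [T, T, F, T]
r5 m[φ3→Q] = [T, T, T, T]
r5 m[L→φ0] = [T, T, F, T]
r5 m[L→φ2] = [T, T, T, T]
r5 m[G→φ1] = [T, T, F, T]
r5 m[G→φ3] = [F, T, T, T]
r5 m[Q→φ0] = [F, T, T, F]
r5 m[Q→φ1] = [T, T, T, F]
r5 m[Q→φ2] = [F, T, T, T]
r5 m[Q→φ3] = [F, T, T, F]
r6 m[φ0→L] = [T, T, T, T]
r6 m[φ0→Q] = [F, T, T, T]
r6 m[φ1→G] = [F, T, T, T]
r6 m[φ1→Q] = [F, T, T, T]
r6 m[φ2→L] = [T, T, F, T]
r6 m[φ2→Q] = [T, T, T, F]
r6 m[φ3→G] = [T, T, F, T]
r6 m[φ3→Q] = [T, T, T, T]
r6 m[L→φ0] = [T, T, F, T]
r6 m[L→φ2] = [T, T, T, T]
r6 m[G→φ1] = [T, T, F, T]
r6 m[G→φ3] = [F, T, T, T]
r6 m[Q→φ0] = [F, T, T, F]
r6 m[Q→φ1] = [F, T, T, F]
r6 m[Q→φ2] = [F, T, T, T]
r6 m[Q→φ3] = [F, T, T, F]
r7 m[φ0→L] = [T, T, T, T]
r7 m[φ0→Q] = [F, T, T, T]
r7 m[φ1→G] = [F, T, T, T]
r7 m[φ1→Q] = [F, T, T, T]
r7 m[φ2→L] = [T, T, F, T]
r7 m[φ2→Q] = [T, T, T, F]
r7 m[φ3→G] = [T, T, F, T]
r7 m[φ3→Q] = [T, T, T, T]
r7 m[L→φ0] = [T, T, F, T]
r7 m[L→φ2] = [T, T, T, T]
r7 m[G→φ1] = [T, T, F, T]
r7 m[G→φ3] = [F, T, T, T]
r7 m[Q→φ0] = [F, T, T, F]
r7 m[Q→φ1] = [F, T, T, F]
r7 m[Q→φ2] = [F, T, T, T]
r7 m[Q→φ3] = [F, T, T, F]
fixed point reached at round 7
messages reach a fixed point at round 7

CONVERGED at round 7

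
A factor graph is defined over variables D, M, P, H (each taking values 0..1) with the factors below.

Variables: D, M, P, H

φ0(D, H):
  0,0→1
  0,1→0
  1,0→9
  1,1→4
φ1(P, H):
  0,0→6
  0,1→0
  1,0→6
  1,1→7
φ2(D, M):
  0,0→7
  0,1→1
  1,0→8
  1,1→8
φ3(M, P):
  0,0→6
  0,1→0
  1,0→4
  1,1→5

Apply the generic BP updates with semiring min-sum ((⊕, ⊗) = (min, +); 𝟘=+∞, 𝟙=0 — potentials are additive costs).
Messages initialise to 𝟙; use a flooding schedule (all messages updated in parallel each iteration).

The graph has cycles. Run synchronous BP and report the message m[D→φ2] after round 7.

init: all messages = 𝟙 over 2 values
r1 m[φ0→D] = [0, 4]
r1 m[φ0→H] = [1, 0]
r1 m[φ1→P] = [0, 6]
r1 m[φ1→H] = [6, 0]
r1 m[φ2→D] = [1, 8]
r1 m[φ2→M] = [7, 1]
r1 m[φ3→M] = [0, 4]
r1 m[φ3→P] = [4, 0]
r1 m[D→φ0] = [0, 0]
r1 m[D→φ2] = [0, 0]
r1 m[M→φ2] = [0, 0]
r1 m[M→φ3] = [0, 0]
r1 m[P→φ1] = [0, 0]
r1 m[P→φ3] = [0, 0]
r1 m[H→φ0] = [0, 0]
r1 m[H→φ1] = [0, 0]
r2 m[φ0→D] = [0, 4]
r2 m[φ0→H] = [1, 0]
r2 m[φ1→P] = [0, 6]
r2 m[φ1→H] = [6, 0]
r2 m[φ2→D] = [1, 8]
r2 m[φ2→M] = [7, 1]
r2 m[φ3→M] = [0, 4]
r2 m[φ3→P] = [4, 0]
r2 m[D→φ0] = [1, 8]
r2 m[D→φ2] = [0, 4]
r2 m[M→φ2] = [0, 4]
r2 m[M→φ3] = [7, 1]
r2 m[P→φ1] = [4, 0]
r2 m[P→φ3] = [0, 6]
r2 m[H→φ0] = [6, 0]
r2 m[H→φ1] = [1, 0]
r3 m[φ0→D] = [0, 4]
r3 m[φ0→H] = [2, 1]
r3 m[φ1→P] = [0, 7]
r3 m[φ1→H] = [6, 4]
r3 m[φ2→D] = [5, 8]
r3 m[φ2→M] = [7, 1]
r3 m[φ3→M] = [6, 4]
r3 m[φ3→P] = [5, 6]
r3 m[D→φ0] = [1, 8]
r3 m[D→φ2] = [0, 4]
r3 m[M→φ2] = [0, 4]
r3 m[M→φ3] = [7, 1]
r3 m[P→φ1] = [4, 0]
r3 m[P→φ3] = [0, 6]
r3 m[H→φ0] = [6, 0]
r3 m[H→φ1] = [1, 0]
r4 m[φ0→D] = [0, 4]
r4 m[φ0→H] = [2, 1]
r4 m[φ1→P] = [0, 7]
r4 m[φ1→H] = [6, 4]
r4 m[φ2→D] = [5, 8]
r4 m[φ2→M] = [7, 1]
r4 m[φ3→M] = [6, 4]
r4 m[φ3→P] = [5, 6]
r4 m[D→φ0] = [5, 8]
r4 m[D→φ2] = [0, 4]
r4 m[M→φ2] = [6, 4]
r4 m[M→φ3] = [7, 1]
r4 m[P→φ1] = [5, 6]
r4 m[P→φ3] = [0, 7]
r4 m[H→φ0] = [6, 4]
r4 m[H→φ1] = [2, 1]
r5 m[φ0→D] = [4, 8]
r5 m[φ0→H] = [6, 5]
r5 m[φ1→P] = [1, 8]
r5 m[φ1→H] = [11, 5]
r5 m[φ2→D] = [5, 12]
r5 m[φ2→M] = [7, 1]
r5 m[φ3→M] = [6, 4]
r5 m[φ3→P] = [5, 6]
r5 m[D→φ0] = [5, 8]
r5 m[D→φ2] = [0, 4]
r5 m[M→φ2] = [6, 4]
r5 m[M→φ3] = [7, 1]
r5 m[P→φ1] = [5, 6]
r5 m[P→φ3] = [0, 7]
r5 m[H→φ0] = [6, 4]
r5 m[H→φ1] = [2, 1]
r6 m[φ0→D] = [4, 8]
r6 m[φ0→H] = [6, 5]
r6 m[φ1→P] = [1, 8]
r6 m[φ1→H] = [11, 5]
r6 m[φ2→D] = [5, 12]
r6 m[φ2→M] = [7, 1]
r6 m[φ3→M] = [6, 4]
r6 m[φ3→P] = [5, 6]
r6 m[D→φ0] = [5, 12]
r6 m[D→φ2] = [4, 8]
r6 m[M→φ2] = [6, 4]
r6 m[M→φ3] = [7, 1]
r6 m[P→φ1] = [5, 6]
r6 m[P→φ3] = [1, 8]
r6 m[H→φ0] = [11, 5]
r6 m[H→φ1] = [6, 5]
r7 m[φ0→D] = [5, 9]
r7 m[φ0→H] = [6, 5]
r7 m[φ1→P] = [5, 12]
r7 m[φ1→H] = [11, 5]
r7 m[φ2→D] = [5, 12]
r7 m[φ2→M] = [11, 5]
r7 m[φ3→M] = [7, 5]
r7 m[φ3→P] = [5, 6]
r7 m[D→φ0] = [5, 12]
r7 m[D→φ2] = [4, 8]
r7 m[M→φ2] = [6, 4]
r7 m[M→φ3] = [7, 1]
r7 m[P→φ1] = [5, 6]
r7 m[P→φ3] = [1, 8]
r7 m[H→φ0] = [11, 5]
r7 m[H→φ1] = [6, 5]

message @ round 7 = [4, 8]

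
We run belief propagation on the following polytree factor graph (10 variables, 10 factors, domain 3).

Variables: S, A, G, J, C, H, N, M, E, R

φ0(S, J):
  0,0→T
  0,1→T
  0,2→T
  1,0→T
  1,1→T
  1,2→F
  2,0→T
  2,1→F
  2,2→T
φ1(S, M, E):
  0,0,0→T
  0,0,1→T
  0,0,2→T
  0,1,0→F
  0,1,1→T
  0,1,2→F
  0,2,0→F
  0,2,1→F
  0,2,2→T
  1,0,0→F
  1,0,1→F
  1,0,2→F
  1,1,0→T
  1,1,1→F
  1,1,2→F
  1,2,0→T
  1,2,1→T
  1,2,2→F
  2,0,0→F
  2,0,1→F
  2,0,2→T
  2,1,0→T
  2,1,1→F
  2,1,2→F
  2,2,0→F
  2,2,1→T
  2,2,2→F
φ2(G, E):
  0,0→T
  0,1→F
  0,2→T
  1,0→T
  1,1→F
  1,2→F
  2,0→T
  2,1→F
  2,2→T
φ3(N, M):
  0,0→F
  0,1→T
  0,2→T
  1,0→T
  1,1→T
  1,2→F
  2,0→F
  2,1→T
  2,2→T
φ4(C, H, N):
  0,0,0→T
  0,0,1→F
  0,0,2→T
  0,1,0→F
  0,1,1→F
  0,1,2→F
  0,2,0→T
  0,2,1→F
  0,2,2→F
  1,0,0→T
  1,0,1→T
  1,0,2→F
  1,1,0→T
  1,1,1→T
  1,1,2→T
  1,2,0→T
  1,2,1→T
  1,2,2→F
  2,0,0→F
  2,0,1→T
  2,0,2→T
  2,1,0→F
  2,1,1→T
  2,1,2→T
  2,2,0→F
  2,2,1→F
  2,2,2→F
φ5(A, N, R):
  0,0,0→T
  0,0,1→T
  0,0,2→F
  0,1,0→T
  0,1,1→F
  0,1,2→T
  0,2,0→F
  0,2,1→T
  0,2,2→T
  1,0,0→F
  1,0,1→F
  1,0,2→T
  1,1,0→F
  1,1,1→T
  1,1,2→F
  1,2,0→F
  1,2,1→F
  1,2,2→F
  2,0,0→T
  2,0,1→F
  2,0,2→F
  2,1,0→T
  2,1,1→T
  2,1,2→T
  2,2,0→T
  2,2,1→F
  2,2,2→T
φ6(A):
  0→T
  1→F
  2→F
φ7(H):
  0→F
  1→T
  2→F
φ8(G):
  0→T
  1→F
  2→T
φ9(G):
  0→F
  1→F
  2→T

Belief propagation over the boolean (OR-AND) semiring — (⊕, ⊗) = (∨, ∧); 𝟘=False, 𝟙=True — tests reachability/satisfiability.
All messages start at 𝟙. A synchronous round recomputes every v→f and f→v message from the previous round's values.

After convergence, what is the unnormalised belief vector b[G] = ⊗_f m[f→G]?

b[G] = [F, F, T]

init: all messages = 𝟙 over 3 values
r1 m[φ0→S] = [T, T, T]
r1 m[φ0→J] = [T, T, T]
r1 m[φ1→S] = [T, T, T]
r1 m[φ1→M] = [T, T, T]
r1 m[φ1→E] = [T, T, T]
r1 m[φ2→G] = [T, T, T]
r1 m[φ2→E] = [T, F, T]
r1 m[φ3→N] = [T, T, T]
r1 m[φ3→M] = [T, T, T]
r1 m[φ4→C] = [T, T, T]
r1 m[φ4→H] = [T, T, T]
r1 m[φ4→N] = [T, T, T]
r1 m[φ5→A] = [T, T, T]
r1 m[φ5→N] = [T, T, T]
r1 m[φ5→R] = [T, T, T]
r1 m[φ6→A] = [T, F, F]
r1 m[φ7→H] = [F, T, F]
r1 m[φ8→G] = [T, F, T]
r1 m[φ9→G] = [F, F, T]
r1 m[S→φ0] = [T, T, T]
r1 m[S→φ1] = [T, T, T]
r1 m[A→φ5] = [T, T, T]
r1 m[A→φ6] = [T, T, T]
r1 m[G→φ2] = [T, T, T]
r1 m[G→φ8] = [T, T, T]
r1 m[G→φ9] = [T, T, T]
r1 m[J→φ0] = [T, T, T]
r1 m[C→φ4] = [T, T, T]
r1 m[H→φ4] = [T, T, T]
r1 m[H→φ7] = [T, T, T]
r1 m[N→φ3] = [T, T, T]
r1 m[N→φ4] = [T, T, T]
r1 m[N→φ5] = [T, T, T]
r1 m[M→φ1] = [T, T, T]
r1 m[M→φ3] = [T, T, T]
r1 m[E→φ1] = [T, T, T]
r1 m[E→φ2] = [T, T, T]
r1 m[R→φ5] = [T, T, T]
r2 m[φ0→S] = [T, T, T]
r2 m[φ0→J] = [T, T, T]
r2 m[φ1→S] = [T, T, T]
r2 m[φ1→M] = [T, T, T]
r2 m[φ1→E] = [T, T, T]
r2 m[φ2→G] = [T, T, T]
r2 m[φ2→E] = [T, F, T]
r2 m[φ3→N] = [T, T, T]
r2 m[φ3→M] = [T, T, T]
r2 m[φ4→C] = [T, T, T]
r2 m[φ4→H] = [T, T, T]
r2 m[φ4→N] = [T, T, T]
r2 m[φ5→A] = [T, T, T]
r2 m[φ5→N] = [T, T, T]
r2 m[φ5→R] = [T, T, T]
r2 m[φ6→A] = [T, F, F]
r2 m[φ7→H] = [F, T, F]
r2 m[φ8→G] = [T, F, T]
r2 m[φ9→G] = [F, F, T]
r2 m[S→φ0] = [T, T, T]
r2 m[S→φ1] = [T, T, T]
r2 m[A→φ5] = [T, F, F]
r2 m[A→φ6] = [T, T, T]
r2 m[G→φ2] = [F, F, T]
r2 m[G→φ8] = [F, F, T]
r2 m[G→φ9] = [T, F, T]
r2 m[J→φ0] = [T, T, T]
r2 m[C→φ4] = [T, T, T]
r2 m[H→φ4] = [F, T, F]
r2 m[H→φ7] = [T, T, T]
r2 m[N→φ3] = [T, T, T]
r2 m[N→φ4] = [T, T, T]
r2 m[N→φ5] = [T, T, T]
r2 m[M→φ1] = [T, T, T]
r2 m[M→φ3] = [T, T, T]
r2 m[E→φ1] = [T, F, T]
r2 m[E→φ2] = [T, T, T]
r2 m[R→φ5] = [T, T, T]
r3 m[φ0→S] = [T, T, T]
r3 m[φ0→J] = [T, T, T]
r3 m[φ1→S] = [T, T, T]
r3 m[φ1→M] = [T, T, T]
r3 m[φ1→E] = [T, T, T]
r3 m[φ2→G] = [T, T, T]
r3 m[φ2→E] = [T, F, T]
r3 m[φ3→N] = [T, T, T]
r3 m[φ3→M] = [T, T, T]
r3 m[φ4→C] = [F, T, T]
r3 m[φ4→H] = [T, T, T]
r3 m[φ4→N] = [T, T, T]
r3 m[φ5→A] = [T, T, T]
r3 m[φ5→N] = [T, T, T]
r3 m[φ5→R] = [T, T, T]
r3 m[φ6→A] = [T, F, F]
r3 m[φ7→H] = [F, T, F]
r3 m[φ8→G] = [T, F, T]
r3 m[φ9→G] = [F, F, T]
r3 m[S→φ0] = [T, T, T]
r3 m[S→φ1] = [T, T, T]
r3 m[A→φ5] = [T, F, F]
r3 m[A→φ6] = [T, T, T]
r3 m[G→φ2] = [F, F, T]
r3 m[G→φ8] = [F, F, T]
r3 m[G→φ9] = [T, F, T]
r3 m[J→φ0] = [T, T, T]
r3 m[C→φ4] = [T, T, T]
r3 m[H→φ4] = [F, T, F]
r3 m[H→φ7] = [T, T, T]
r3 m[N→φ3] = [T, T, T]
r3 m[N→φ4] = [T, T, T]
r3 m[N→φ5] = [T, T, T]
r3 m[M→φ1] = [T, T, T]
r3 m[M→φ3] = [T, T, T]
r3 m[E→φ1] = [T, F, T]
r3 m[E→φ2] = [T, T, T]
r3 m[R→φ5] = [T, T, T]
r4 m[φ0→S] = [T, T, T]
r4 m[φ0→J] = [T, T, T]
r4 m[φ1→S] = [T, T, T]
r4 m[φ1→M] = [T, T, T]
r4 m[φ1→E] = [T, T, T]
r4 m[φ2→G] = [T, T, T]
r4 m[φ2→E] = [T, F, T]
r4 m[φ3→N] = [T, T, T]
r4 m[φ3→M] = [T, T, T]
r4 m[φ4→C] = [F, T, T]
r4 m[φ4→H] = [T, T, T]
r4 m[φ4→N] = [T, T, T]
r4 m[φ5→A] = [T, T, T]
r4 m[φ5→N] = [T, T, T]
r4 m[φ5→R] = [T, T, T]
r4 m[φ6→A] = [T, F, F]
r4 m[φ7→H] = [F, T, F]
r4 m[φ8→G] = [T, F, T]
r4 m[φ9→G] = [F, F, T]
r4 m[S→φ0] = [T, T, T]
r4 m[S→φ1] = [T, T, T]
r4 m[A→φ5] = [T, F, F]
r4 m[A→φ6] = [T, T, T]
r4 m[G→φ2] = [F, F, T]
r4 m[G→φ8] = [F, F, T]
r4 m[G→φ9] = [T, F, T]
r4 m[J→φ0] = [T, T, T]
r4 m[C→φ4] = [T, T, T]
r4 m[H→φ4] = [F, T, F]
r4 m[H→φ7] = [T, T, T]
r4 m[N→φ3] = [T, T, T]
r4 m[N→φ4] = [T, T, T]
r4 m[N→φ5] = [T, T, T]
r4 m[M→φ1] = [T, T, T]
r4 m[M→φ3] = [T, T, T]
r4 m[E→φ1] = [T, F, T]
r4 m[E→φ2] = [T, T, T]
r4 m[R→φ5] = [T, T, T]
fixed point reached at round 4
b[G] = ⊗ incoming = [F, F, T]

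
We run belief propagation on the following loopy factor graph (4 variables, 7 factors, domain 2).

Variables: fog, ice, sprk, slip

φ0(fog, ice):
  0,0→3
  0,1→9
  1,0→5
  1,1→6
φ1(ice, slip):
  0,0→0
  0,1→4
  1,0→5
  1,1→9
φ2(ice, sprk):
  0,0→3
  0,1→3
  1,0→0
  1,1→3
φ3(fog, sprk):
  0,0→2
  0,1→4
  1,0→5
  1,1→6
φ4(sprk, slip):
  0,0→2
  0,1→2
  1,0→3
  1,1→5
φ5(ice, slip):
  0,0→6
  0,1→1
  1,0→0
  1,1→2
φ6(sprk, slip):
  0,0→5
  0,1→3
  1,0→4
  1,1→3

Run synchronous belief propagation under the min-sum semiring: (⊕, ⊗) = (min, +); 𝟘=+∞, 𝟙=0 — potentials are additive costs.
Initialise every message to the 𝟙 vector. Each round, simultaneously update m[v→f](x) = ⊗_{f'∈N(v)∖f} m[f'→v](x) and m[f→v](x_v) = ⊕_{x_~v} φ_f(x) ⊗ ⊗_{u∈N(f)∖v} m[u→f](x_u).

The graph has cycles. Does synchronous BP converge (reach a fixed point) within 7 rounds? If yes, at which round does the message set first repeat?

init: all messages = 𝟙 over 2 values
r1 m[φ0→fog] = [3, 5]
r1 m[φ0→ice] = [3, 6]
r1 m[φ1→ice] = [0, 5]
r1 m[φ1→slip] = [0, 4]
r1 m[φ2→ice] = [3, 0]
r1 m[φ2→sprk] = [0, 3]
r1 m[φ3→fog] = [2, 5]
r1 m[φ3→sprk] = [2, 4]
r1 m[φ4→sprk] = [2, 3]
r1 m[φ4→slip] = [2, 2]
r1 m[φ5→ice] = [1, 0]
r1 m[φ5→slip] = [0, 1]
r1 m[φ6→sprk] = [3, 3]
r1 m[φ6→slip] = [4, 3]
r1 m[fog→φ0] = [0, 0]
r1 m[fog→φ3] = [0, 0]
r1 m[ice→φ0] = [0, 0]
r1 m[ice→φ1] = [0, 0]
r1 m[ice→φ2] = [0, 0]
r1 m[ice→φ5] = [0, 0]
r1 m[sprk→φ2] = [0, 0]
r1 m[sprk→φ3] = [0, 0]
r1 m[sprk→φ4] = [0, 0]
r1 m[sprk→φ6] = [0, 0]
r1 m[slip→φ1] = [0, 0]
r1 m[slip→φ4] = [0, 0]
r1 m[slip→φ5] = [0, 0]
r1 m[slip→φ6] = [0, 0]
r2 m[φ0→fog] = [3, 5]
r2 m[φ0→ice] = [3, 6]
r2 m[φ1→ice] = [0, 5]
r2 m[φ1→slip] = [0, 4]
r2 m[φ2→ice] = [3, 0]
r2 m[φ2→sprk] = [0, 3]
r2 m[φ3→fog] = [2, 5]
r2 m[φ3→sprk] = [2, 4]
r2 m[φ4→sprk] = [2, 3]
r2 m[φ4→slip] = [2, 2]
r2 m[φ5→ice] = [1, 0]
r2 m[φ5→slip] = [0, 1]
r2 m[φ6→sprk] = [3, 3]
r2 m[φ6→slip] = [4, 3]
r2 m[fog→φ0] = [2, 5]
r2 m[fog→φ3] = [3, 5]
r2 m[ice→φ0] = [4, 5]
r2 m[ice→φ1] = [7, 6]
r2 m[ice→φ2] = [4, 11]
r2 m[ice→φ5] = [6, 11]
r2 m[sprk→φ2] = [7, 10]
r2 m[sprk→φ3] = [5, 9]
r2 m[sprk→φ4] = [5, 10]
r2 m[sprk→φ6] = [4, 10]
r2 m[slip→φ1] = [6, 6]
r2 m[slip→φ4] = [4, 8]
r2 m[slip→φ5] = [6, 9]
r2 m[slip→φ6] = [2, 7]
r3 m[φ0→fog] = [7, 9]
r3 m[φ0→ice] = [5, 11]
r3 m[φ1→ice] = [6, 11]
r3 m[φ1→slip] = [7, 11]
r3 m[φ2→ice] = [10, 7]
r3 m[φ2→sprk] = [7, 7]
r3 m[φ3→fog] = [7, 10]
r3 m[φ3→sprk] = [5, 7]
r3 m[φ4→sprk] = [6, 7]
r3 m[φ4→slip] = [7, 7]
r3 m[φ5→ice] = [10, 6]
r3 m[φ5→slip] = [11, 7]
r3 m[φ6→sprk] = [7, 6]
r3 m[φ6→slip] = [9, 7]
r3 m[fog→φ0] = [2, 5]
r3 m[fog→φ3] = [3, 5]
r3 m[ice→φ0] = [4, 5]
r3 m[ice→φ1] = [7, 6]
r3 m[ice→φ2] = [4, 11]
r3 m[ice→φ5] = [6, 11]
r3 m[sprk→φ2] = [7, 10]
r3 m[sprk→φ3] = [5, 9]
r3 m[sprk→φ4] = [5, 10]
r3 m[sprk→φ6] = [4, 10]
r3 m[slip→φ1] = [6, 6]
r3 m[slip→φ4] = [4, 8]
r3 m[slip→φ5] = [6, 9]
r3 m[slip→φ6] = [2, 7]
r4 m[φ0→fog] = [7, 9]
r4 m[φ0→ice] = [5, 11]
r4 m[φ1→ice] = [6, 11]
r4 m[φ1→slip] = [7, 11]
r4 m[φ2→ice] = [10, 7]
r4 m[φ2→sprk] = [7, 7]
r4 m[φ3→fog] = [7, 10]
r4 m[φ3→sprk] = [5, 7]
r4 m[φ4→sprk] = [6, 7]
r4 m[φ4→slip] = [7, 7]
r4 m[φ5→ice] = [10, 6]
r4 m[φ5→slip] = [11, 7]
r4 m[φ6→sprk] = [7, 6]
r4 m[φ6→slip] = [9, 7]
r4 m[fog→φ0] = [7, 10]
r4 m[fog→φ3] = [7, 9]
r4 m[ice→φ0] = [26, 24]
r4 m[ice→φ1] = [25, 24]
r4 m[ice→φ2] = [21, 28]
r4 m[ice→φ5] = [21, 29]
r4 m[sprk→φ2] = [18, 20]
r4 m[sprk→φ3] = [20, 20]
r4 m[sprk→φ4] = [19, 20]
r4 m[sprk→φ6] = [18, 21]
r4 m[slip→φ1] = [27, 21]
r4 m[slip→φ4] = [27, 25]
r4 m[slip→φ5] = [23, 25]
r4 m[slip→φ6] = [25, 25]
r5 m[φ0→fog] = [29, 30]
r5 m[φ0→ice] = [10, 16]
r5 m[φ1→ice] = [25, 30]
r5 m[φ1→slip] = [25, 29]
r5 m[φ2→ice] = [21, 18]
r5 m[φ2→sprk] = [24, 24]
r5 m[φ3→fog] = [22, 25]
r5 m[φ3→sprk] = [9, 11]
r5 m[φ4→sprk] = [27, 30]
r5 m[φ4→slip] = [21, 21]
r5 m[φ5→ice] = [26, 23]
r5 m[φ5→slip] = [27, 22]
r5 m[φ6→sprk] = [28, 28]
r5 m[φ6→slip] = [23, 21]
r5 m[fog→φ0] = [7, 10]
r5 m[fog→φ3] = [7, 9]
r5 m[ice→φ0] = [26, 24]
r5 m[ice→φ1] = [25, 24]
r5 m[ice→φ2] = [21, 28]
r5 m[ice→φ5] = [21, 29]
r5 m[sprk→φ2] = [18, 20]
r5 m[sprk→φ3] = [20, 20]
r5 m[sprk→φ4] = [19, 20]
r5 m[sprk→φ6] = [18, 21]
r5 m[slip→φ1] = [27, 21]
r5 m[slip→φ4] = [27, 25]
r5 m[slip→φ5] = [23, 25]
r5 m[slip→φ6] = [25, 25]
r6 m[φ0→fog] = [29, 30]
r6 m[φ0→ice] = [10, 16]
r6 m[φ1→ice] = [25, 30]
r6 m[φ1→slip] = [25, 29]
r6 m[φ2→ice] = [21, 18]
r6 m[φ2→sprk] = [24, 24]
r6 m[φ3→fog] = [22, 25]
r6 m[φ3→sprk] = [9, 11]
r6 m[φ4→sprk] = [27, 30]
r6 m[φ4→slip] = [21, 21]
r6 m[φ5→ice] = [26, 23]
r6 m[φ5→slip] = [27, 22]
r6 m[φ6→sprk] = [28, 28]
r6 m[φ6→slip] = [23, 21]
r6 m[fog→φ0] = [22, 25]
r6 m[fog→φ3] = [29, 30]
r6 m[ice→φ0] = [72, 71]
r6 m[ice→φ1] = [57, 57]
r6 m[ice→φ2] = [61, 69]
r6 m[ice→φ5] = [56, 64]
r6 m[sprk→φ2] = [64, 69]
r6 m[sprk→φ3] = [79, 82]
r6 m[sprk→φ4] = [61, 63]
r6 m[sprk→φ6] = [60, 65]
r6 m[slip→φ1] = [71, 64]
r6 m[slip→φ4] = [75, 72]
r6 m[slip→φ5] = [69, 71]
r6 m[slip→φ6] = [73, 72]
r7 m[φ0→fog] = [75, 77]
r7 m[φ0→ice] = [25, 31]
r7 m[φ1→ice] = [68, 73]
r7 m[φ1→slip] = [57, 61]
r7 m[φ2→ice] = [67, 64]
r7 m[φ2→sprk] = [64, 64]
r7 m[φ3→fog] = [81, 84]
r7 m[φ3→sprk] = [31, 33]
r7 m[φ4→sprk] = [74, 77]
r7 m[φ4→slip] = [63, 63]
r7 m[φ5→ice] = [72, 69]
r7 m[φ5→slip] = [62, 57]
r7 m[φ6→sprk] = [75, 75]
r7 m[φ6→slip] = [65, 63]
r7 m[fog→φ0] = [22, 25]
r7 m[fog→φ3] = [29, 30]
r7 m[ice→φ0] = [72, 71]
r7 m[ice→φ1] = [57, 57]
r7 m[ice→φ2] = [61, 69]
r7 m[ice→φ5] = [56, 64]
r7 m[sprk→φ2] = [64, 69]
r7 m[sprk→φ3] = [79, 82]
r7 m[sprk→φ4] = [61, 63]
r7 m[sprk→φ6] = [60, 65]
r7 m[slip→φ1] = [71, 64]
r7 m[slip→φ4] = [75, 72]
r7 m[slip→φ5] = [69, 71]
r7 m[slip→φ6] = [73, 72]
no fixed point within 7 rounds

NOT CONVERGED within 7 rounds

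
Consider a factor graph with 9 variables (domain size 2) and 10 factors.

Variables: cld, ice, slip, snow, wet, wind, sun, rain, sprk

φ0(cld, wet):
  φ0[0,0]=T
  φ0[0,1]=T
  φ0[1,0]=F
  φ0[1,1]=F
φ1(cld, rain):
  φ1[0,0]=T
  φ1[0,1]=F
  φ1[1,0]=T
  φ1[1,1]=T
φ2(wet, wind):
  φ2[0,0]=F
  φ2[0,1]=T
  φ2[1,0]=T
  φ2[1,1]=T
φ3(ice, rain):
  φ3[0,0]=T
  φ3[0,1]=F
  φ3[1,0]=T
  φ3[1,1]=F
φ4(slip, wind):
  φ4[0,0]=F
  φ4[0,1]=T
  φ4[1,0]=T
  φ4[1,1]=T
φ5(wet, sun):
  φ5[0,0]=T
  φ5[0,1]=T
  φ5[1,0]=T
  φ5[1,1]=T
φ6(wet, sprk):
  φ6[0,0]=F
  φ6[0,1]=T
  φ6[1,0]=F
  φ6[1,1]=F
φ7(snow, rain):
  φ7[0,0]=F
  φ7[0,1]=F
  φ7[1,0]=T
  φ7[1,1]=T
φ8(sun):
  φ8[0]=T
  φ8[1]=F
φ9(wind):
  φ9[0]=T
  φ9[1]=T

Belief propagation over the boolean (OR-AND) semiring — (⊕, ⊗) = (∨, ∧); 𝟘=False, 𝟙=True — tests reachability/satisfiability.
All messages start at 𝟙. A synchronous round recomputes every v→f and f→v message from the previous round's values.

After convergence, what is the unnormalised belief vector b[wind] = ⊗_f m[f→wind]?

b[wind] = [F, T]

init: all messages = 𝟙 over 2 values
r1 m[φ0→cld] = [T, F]
r1 m[φ0→wet] = [T, T]
r1 m[φ1→cld] = [T, T]
r1 m[φ1→rain] = [T, T]
r1 m[φ2→wet] = [T, T]
r1 m[φ2→wind] = [T, T]
r1 m[φ3→ice] = [T, T]
r1 m[φ3→rain] = [T, F]
r1 m[φ4→slip] = [T, T]
r1 m[φ4→wind] = [T, T]
r1 m[φ5→wet] = [T, T]
r1 m[φ5→sun] = [T, T]
r1 m[φ6→wet] = [T, F]
r1 m[φ6→sprk] = [F, T]
r1 m[φ7→snow] = [F, T]
r1 m[φ7→rain] = [T, T]
r1 m[φ8→sun] = [T, F]
r1 m[φ9→wind] = [T, T]
r1 m[cld→φ0] = [T, T]
r1 m[cld→φ1] = [T, T]
r1 m[ice→φ3] = [T, T]
r1 m[slip→φ4] = [T, T]
r1 m[snow→φ7] = [T, T]
r1 m[wet→φ0] = [T, T]
r1 m[wet→φ2] = [T, T]
r1 m[wet→φ5] = [T, T]
r1 m[wet→φ6] = [T, T]
r1 m[wind→φ2] = [T, T]
r1 m[wind→φ4] = [T, T]
r1 m[wind→φ9] = [T, T]
r1 m[sun→φ5] = [T, T]
r1 m[sun→φ8] = [T, T]
r1 m[rain→φ1] = [T, T]
r1 m[rain→φ3] = [T, T]
r1 m[rain→φ7] = [T, T]
r1 m[sprk→φ6] = [T, T]
r2 m[φ0→cld] = [T, F]
r2 m[φ0→wet] = [T, T]
r2 m[φ1→cld] = [T, T]
r2 m[φ1→rain] = [T, T]
r2 m[φ2→wet] = [T, T]
r2 m[φ2→wind] = [T, T]
r2 m[φ3→ice] = [T, T]
r2 m[φ3→rain] = [T, F]
r2 m[φ4→slip] = [T, T]
r2 m[φ4→wind] = [T, T]
r2 m[φ5→wet] = [T, T]
r2 m[φ5→sun] = [T, T]
r2 m[φ6→wet] = [T, F]
r2 m[φ6→sprk] = [F, T]
r2 m[φ7→snow] = [F, T]
r2 m[φ7→rain] = [T, T]
r2 m[φ8→sun] = [T, F]
r2 m[φ9→wind] = [T, T]
r2 m[cld→φ0] = [T, T]
r2 m[cld→φ1] = [T, F]
r2 m[ice→φ3] = [T, T]
r2 m[slip→φ4] = [T, T]
r2 m[snow→φ7] = [T, T]
r2 m[wet→φ0] = [T, F]
r2 m[wet→φ2] = [T, F]
r2 m[wet→φ5] = [T, F]
r2 m[wet→φ6] = [T, T]
r2 m[wind→φ2] = [T, T]
r2 m[wind→φ4] = [T, T]
r2 m[wind→φ9] = [T, T]
r2 m[sun→φ5] = [T, F]
r2 m[sun→φ8] = [T, T]
r2 m[rain→φ1] = [T, F]
r2 m[rain→φ3] = [T, T]
r2 m[rain→φ7] = [T, F]
r2 m[sprk→φ6] = [T, T]
r3 m[φ0→cld] = [T, F]
r3 m[φ0→wet] = [T, T]
r3 m[φ1→cld] = [T, T]
r3 m[φ1→rain] = [T, F]
r3 m[φ2→wet] = [T, T]
r3 m[φ2→wind] = [F, T]
r3 m[φ3→ice] = [T, T]
r3 m[φ3→rain] = [T, F]
r3 m[φ4→slip] = [T, T]
r3 m[φ4→wind] = [T, T]
r3 m[φ5→wet] = [T, T]
r3 m[φ5→sun] = [T, T]
r3 m[φ6→wet] = [T, F]
r3 m[φ6→sprk] = [F, T]
r3 m[φ7→snow] = [F, T]
r3 m[φ7→rain] = [T, T]
r3 m[φ8→sun] = [T, F]
r3 m[φ9→wind] = [T, T]
r3 m[cld→φ0] = [T, T]
r3 m[cld→φ1] = [T, F]
r3 m[ice→φ3] = [T, T]
r3 m[slip→φ4] = [T, T]
r3 m[snow→φ7] = [T, T]
r3 m[wet→φ0] = [T, F]
r3 m[wet→φ2] = [T, F]
r3 m[wet→φ5] = [T, F]
r3 m[wet→φ6] = [T, T]
r3 m[wind→φ2] = [T, T]
r3 m[wind→φ4] = [T, T]
r3 m[wind→φ9] = [T, T]
r3 m[sun→φ5] = [T, F]
r3 m[sun→φ8] = [T, T]
r3 m[rain→φ1] = [T, F]
r3 m[rain→φ3] = [T, T]
r3 m[rain→φ7] = [T, F]
r3 m[sprk→φ6] = [T, T]
r4 m[φ0→cld] = [T, F]
r4 m[φ0→wet] = [T, T]
r4 m[φ1→cld] = [T, T]
r4 m[φ1→rain] = [T, F]
r4 m[φ2→wet] = [T, T]
r4 m[φ2→wind] = [F, T]
r4 m[φ3→ice] = [T, T]
r4 m[φ3→rain] = [T, F]
r4 m[φ4→slip] = [T, T]
r4 m[φ4→wind] = [T, T]
r4 m[φ5→wet] = [T, T]
r4 m[φ5→sun] = [T, T]
r4 m[φ6→wet] = [T, F]
r4 m[φ6→sprk] = [F, T]
r4 m[φ7→snow] = [F, T]
r4 m[φ7→rain] = [T, T]
r4 m[φ8→sun] = [T, F]
r4 m[φ9→wind] = [T, T]
r4 m[cld→φ0] = [T, T]
r4 m[cld→φ1] = [T, F]
r4 m[ice→φ3] = [T, T]
r4 m[slip→φ4] = [T, T]
r4 m[snow→φ7] = [T, T]
r4 m[wet→φ0] = [T, F]
r4 m[wet→φ2] = [T, F]
r4 m[wet→φ5] = [T, F]
r4 m[wet→φ6] = [T, T]
r4 m[wind→φ2] = [T, T]
r4 m[wind→φ4] = [F, T]
r4 m[wind→φ9] = [F, T]
r4 m[sun→φ5] = [T, F]
r4 m[sun→φ8] = [T, T]
r4 m[rain→φ1] = [T, F]
r4 m[rain→φ3] = [T, F]
r4 m[rain→φ7] = [T, F]
r4 m[sprk→φ6] = [T, T]
r5 m[φ0→cld] = [T, F]
r5 m[φ0→wet] = [T, T]
r5 m[φ1→cld] = [T, T]
r5 m[φ1→rain] = [T, F]
r5 m[φ2→wet] = [T, T]
r5 m[φ2→wind] = [F, T]
r5 m[φ3→ice] = [T, T]
r5 m[φ3→rain] = [T, F]
r5 m[φ4→slip] = [T, T]
r5 m[φ4→wind] = [T, T]
r5 m[φ5→wet] = [T, T]
r5 m[φ5→sun] = [T, T]
r5 m[φ6→wet] = [T, F]
r5 m[φ6→sprk] = [F, T]
r5 m[φ7→snow] = [F, T]
r5 m[φ7→rain] = [T, T]
r5 m[φ8→sun] = [T, F]
r5 m[φ9→wind] = [T, T]
r5 m[cld→φ0] = [T, T]
r5 m[cld→φ1] = [T, F]
r5 m[ice→φ3] = [T, T]
r5 m[slip→φ4] = [T, T]
r5 m[snow→φ7] = [T, T]
r5 m[wet→φ0] = [T, F]
r5 m[wet→φ2] = [T, F]
r5 m[wet→φ5] = [T, F]
r5 m[wet→φ6] = [T, T]
r5 m[wind→φ2] = [T, T]
r5 m[wind→φ4] = [F, T]
r5 m[wind→φ9] = [F, T]
r5 m[sun→φ5] = [T, F]
r5 m[sun→φ8] = [T, T]
r5 m[rain→φ1] = [T, F]
r5 m[rain→φ3] = [T, F]
r5 m[rain→φ7] = [T, F]
r5 m[sprk→φ6] = [T, T]
fixed point reached at round 5
b[wind] = ⊗ incoming = [F, T]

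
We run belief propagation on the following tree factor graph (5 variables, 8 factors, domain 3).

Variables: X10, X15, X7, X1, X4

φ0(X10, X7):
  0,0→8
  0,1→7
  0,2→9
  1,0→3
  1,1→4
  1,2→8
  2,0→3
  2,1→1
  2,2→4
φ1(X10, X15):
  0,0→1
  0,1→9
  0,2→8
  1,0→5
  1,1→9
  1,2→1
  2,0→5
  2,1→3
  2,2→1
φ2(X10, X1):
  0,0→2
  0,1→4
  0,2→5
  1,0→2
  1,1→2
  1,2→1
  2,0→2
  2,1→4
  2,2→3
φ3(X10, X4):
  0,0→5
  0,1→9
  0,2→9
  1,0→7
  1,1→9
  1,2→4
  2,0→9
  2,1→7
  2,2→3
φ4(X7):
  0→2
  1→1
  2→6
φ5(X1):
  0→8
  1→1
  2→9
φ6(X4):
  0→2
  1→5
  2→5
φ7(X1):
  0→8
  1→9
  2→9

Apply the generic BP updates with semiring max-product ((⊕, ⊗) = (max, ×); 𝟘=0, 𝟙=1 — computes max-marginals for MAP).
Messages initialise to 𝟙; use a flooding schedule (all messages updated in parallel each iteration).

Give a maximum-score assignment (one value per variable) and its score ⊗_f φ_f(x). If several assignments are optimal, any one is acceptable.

assignment: (X10=0, X15=1, X7=2, X1=2, X4=1); score = 8857350

init: all messages = 𝟙 over 3 values
r1 m[φ0→X10] = [9, 8, 4]
r1 m[φ0→X7] = [8, 7, 9]
r1 m[φ1→X10] = [9, 9, 5]
r1 m[φ1→X15] = [5, 9, 8]
r1 m[φ2→X10] = [5, 2, 4]
r1 m[φ2→X1] = [2, 4, 5]
r1 m[φ3→X10] = [9, 9, 9]
r1 m[φ3→X4] = [9, 9, 9]
r1 m[φ4→X7] = [2, 1, 6]
r1 m[φ5→X1] = [8, 1, 9]
r1 m[φ6→X4] = [2, 5, 5]
r1 m[φ7→X1] = [8, 9, 9]
r1 m[X10→φ0] = [1, 1, 1]
r1 m[X10→φ1] = [1, 1, 1]
r1 m[X10→φ2] = [1, 1, 1]
r1 m[X10→φ3] = [1, 1, 1]
r1 m[X15→φ1] = [1, 1, 1]
r1 m[X7→φ0] = [1, 1, 1]
r1 m[X7→φ4] = [1, 1, 1]
r1 m[X1→φ2] = [1, 1, 1]
r1 m[X1→φ5] = [1, 1, 1]
r1 m[X1→φ7] = [1, 1, 1]
r1 m[X4→φ3] = [1, 1, 1]
r1 m[X4→φ6] = [1, 1, 1]
r2 m[φ0→X10] = [9, 8, 4]
r2 m[φ0→X7] = [8, 7, 9]
r2 m[φ1→X10] = [9, 9, 5]
r2 m[φ1→X15] = [5, 9, 8]
r2 m[φ2→X10] = [5, 2, 4]
r2 m[φ2→X1] = [2, 4, 5]
r2 m[φ3→X10] = [9, 9, 9]
r2 m[φ3→X4] = [9, 9, 9]
r2 m[φ4→X7] = [2, 1, 6]
r2 m[φ5→X1] = [8, 1, 9]
r2 m[φ6→X4] = [2, 5, 5]
r2 m[φ7→X1] = [8, 9, 9]
r2 m[X10→φ0] = [405, 162, 180]
r2 m[X10→φ1] = [405, 144, 144]
r2 m[X10→φ2] = [729, 648, 180]
r2 m[X10→φ3] = [405, 144, 80]
r2 m[X15→φ1] = [1, 1, 1]
r2 m[X7→φ0] = [2, 1, 6]
r2 m[X7→φ4] = [8, 7, 9]
r2 m[X1→φ2] = [64, 9, 81]
r2 m[X1→φ5] = [16, 36, 45]
r2 m[X1→φ7] = [16, 4, 45]
r2 m[X4→φ3] = [2, 5, 5]
r2 m[X4→φ6] = [9, 9, 9]
r3 m[φ0→X10] = [54, 48, 24]
r3 m[φ0→X7] = [3240, 2835, 3645]
r3 m[φ1→X10] = [9, 9, 5]
r3 m[φ1→X15] = [720, 3645, 3240]
r3 m[φ2→X10] = [405, 128, 243]
r3 m[φ2→X1] = [1458, 2916, 3645]
r3 m[φ3→X10] = [45, 45, 35]
r3 m[φ3→X4] = [2025, 3645, 3645]
r3 m[φ4→X7] = [2, 1, 6]
r3 m[φ5→X1] = [8, 1, 9]
r3 m[φ6→X4] = [2, 5, 5]
r3 m[φ7→X1] = [8, 9, 9]
r3 m[X10→φ0] = [405, 162, 180]
r3 m[X10→φ1] = [405, 144, 144]
r3 m[X10→φ2] = [729, 648, 180]
r3 m[X10→φ3] = [405, 144, 80]
r3 m[X15→φ1] = [1, 1, 1]
r3 m[X7→φ0] = [2, 1, 6]
r3 m[X7→φ4] = [8, 7, 9]
r3 m[X1→φ2] = [64, 9, 81]
r3 m[X1→φ5] = [16, 36, 45]
r3 m[X1→φ7] = [16, 4, 45]
r3 m[X4→φ3] = [2, 5, 5]
r3 m[X4→φ6] = [9, 9, 9]
r4 m[φ0→X10] = [54, 48, 24]
r4 m[φ0→X7] = [3240, 2835, 3645]
r4 m[φ1→X10] = [9, 9, 5]
r4 m[φ1→X15] = [720, 3645, 3240]
r4 m[φ2→X10] = [405, 128, 243]
r4 m[φ2→X1] = [1458, 2916, 3645]
r4 m[φ3→X10] = [45, 45, 35]
r4 m[φ3→X4] = [2025, 3645, 3645]
r4 m[φ4→X7] = [2, 1, 6]
r4 m[φ5→X1] = [8, 1, 9]
r4 m[φ6→X4] = [2, 5, 5]
r4 m[φ7→X1] = [8, 9, 9]
r4 m[X10→φ0] = [164025, 51840, 42525]
r4 m[X10→φ1] = [984150, 276480, 204120]
r4 m[X10→φ2] = [21870, 19440, 4200]
r4 m[X10→φ3] = [196830, 55296, 29160]
r4 m[X15→φ1] = [1, 1, 1]
r4 m[X7→φ0] = [2, 1, 6]
r4 m[X7→φ4] = [3240, 2835, 3645]
r4 m[X1→φ2] = [64, 9, 81]
r4 m[X1→φ5] = [11664, 26244, 32805]
r4 m[X1→φ7] = [11664, 2916, 32805]
r4 m[X4→φ3] = [2, 5, 5]
r4 m[X4→φ6] = [2025, 3645, 3645]
r5 m[φ0→X10] = [54, 48, 24]
r5 m[φ0→X7] = [1312200, 1148175, 1476225]
r5 m[φ1→X10] = [9, 9, 5]
r5 m[φ1→X15] = [1382400, 8857350, 7873200]
r5 m[φ2→X10] = [405, 128, 243]
r5 m[φ2→X1] = [43740, 87480, 109350]
r5 m[φ3→X10] = [45, 45, 35]
r5 m[φ3→X4] = [984150, 1771470, 1771470]
r5 m[φ4→X7] = [2, 1, 6]
r5 m[φ5→X1] = [8, 1, 9]
r5 m[φ6→X4] = [2, 5, 5]
r5 m[φ7→X1] = [8, 9, 9]
r5 m[X10→φ0] = [164025, 51840, 42525]
r5 m[X10→φ1] = [984150, 276480, 204120]
r5 m[X10→φ2] = [21870, 19440, 4200]
r5 m[X10→φ3] = [196830, 55296, 29160]
r5 m[X15→φ1] = [1, 1, 1]
r5 m[X7→φ0] = [2, 1, 6]
r5 m[X7→φ4] = [3240, 2835, 3645]
r5 m[X1→φ2] = [64, 9, 81]
r5 m[X1→φ5] = [11664, 26244, 32805]
r5 m[X1→φ7] = [11664, 2916, 32805]
r5 m[X4→φ3] = [2, 5, 5]
r5 m[X4→φ6] = [2025, 3645, 3645]
r6 m[φ0→X10] = [54, 48, 24]
r6 m[φ0→X7] = [1312200, 1148175, 1476225]
r6 m[φ1→X10] = [9, 9, 5]
r6 m[φ1→X15] = [1382400, 8857350, 7873200]
r6 m[φ2→X10] = [405, 128, 243]
r6 m[φ2→X1] = [43740, 87480, 109350]
r6 m[φ3→X10] = [45, 45, 35]
r6 m[φ3→X4] = [984150, 1771470, 1771470]
r6 m[φ4→X7] = [2, 1, 6]
r6 m[φ5→X1] = [8, 1, 9]
r6 m[φ6→X4] = [2, 5, 5]
r6 m[φ7→X1] = [8, 9, 9]
r6 m[X10→φ0] = [164025, 51840, 42525]
r6 m[X10→φ1] = [984150, 276480, 204120]
r6 m[X10→φ2] = [21870, 19440, 4200]
r6 m[X10→φ3] = [196830, 55296, 29160]
r6 m[X15→φ1] = [1, 1, 1]
r6 m[X7→φ0] = [2, 1, 6]
r6 m[X7→φ4] = [1312200, 1148175, 1476225]
r6 m[X1→φ2] = [64, 9, 81]
r6 m[X1→φ5] = [349920, 787320, 984150]
r6 m[X1→φ7] = [349920, 87480, 984150]
r6 m[X4→φ3] = [2, 5, 5]
r6 m[X4→φ6] = [984150, 1771470, 1771470]
r7 m[φ0→X10] = [54, 48, 24]
r7 m[φ0→X7] = [1312200, 1148175, 1476225]
r7 m[φ1→X10] = [9, 9, 5]
r7 m[φ1→X15] = [1382400, 8857350, 7873200]
r7 m[φ2→X10] = [405, 128, 243]
r7 m[φ2→X1] = [43740, 87480, 109350]
r7 m[φ3→X10] = [45, 45, 35]
r7 m[φ3→X4] = [984150, 1771470, 1771470]
r7 m[φ4→X7] = [2, 1, 6]
r7 m[φ5→X1] = [8, 1, 9]
r7 m[φ6→X4] = [2, 5, 5]
r7 m[φ7→X1] = [8, 9, 9]
r7 m[X10→φ0] = [164025, 51840, 42525]
r7 m[X10→φ1] = [984150, 276480, 204120]
r7 m[X10→φ2] = [21870, 19440, 4200]
r7 m[X10→φ3] = [196830, 55296, 29160]
r7 m[X15→φ1] = [1, 1, 1]
r7 m[X7→φ0] = [2, 1, 6]
r7 m[X7→φ4] = [1312200, 1148175, 1476225]
r7 m[X1→φ2] = [64, 9, 81]
r7 m[X1→φ5] = [349920, 787320, 984150]
r7 m[X1→φ7] = [349920, 87480, 984150]
r7 m[X4→φ3] = [2, 5, 5]
r7 m[X4→φ6] = [984150, 1771470, 1771470]
fixed point reached at round 7
traceback from X10: (X10=0, X15=1, X7=2, X1=2, X4=1), score=8857350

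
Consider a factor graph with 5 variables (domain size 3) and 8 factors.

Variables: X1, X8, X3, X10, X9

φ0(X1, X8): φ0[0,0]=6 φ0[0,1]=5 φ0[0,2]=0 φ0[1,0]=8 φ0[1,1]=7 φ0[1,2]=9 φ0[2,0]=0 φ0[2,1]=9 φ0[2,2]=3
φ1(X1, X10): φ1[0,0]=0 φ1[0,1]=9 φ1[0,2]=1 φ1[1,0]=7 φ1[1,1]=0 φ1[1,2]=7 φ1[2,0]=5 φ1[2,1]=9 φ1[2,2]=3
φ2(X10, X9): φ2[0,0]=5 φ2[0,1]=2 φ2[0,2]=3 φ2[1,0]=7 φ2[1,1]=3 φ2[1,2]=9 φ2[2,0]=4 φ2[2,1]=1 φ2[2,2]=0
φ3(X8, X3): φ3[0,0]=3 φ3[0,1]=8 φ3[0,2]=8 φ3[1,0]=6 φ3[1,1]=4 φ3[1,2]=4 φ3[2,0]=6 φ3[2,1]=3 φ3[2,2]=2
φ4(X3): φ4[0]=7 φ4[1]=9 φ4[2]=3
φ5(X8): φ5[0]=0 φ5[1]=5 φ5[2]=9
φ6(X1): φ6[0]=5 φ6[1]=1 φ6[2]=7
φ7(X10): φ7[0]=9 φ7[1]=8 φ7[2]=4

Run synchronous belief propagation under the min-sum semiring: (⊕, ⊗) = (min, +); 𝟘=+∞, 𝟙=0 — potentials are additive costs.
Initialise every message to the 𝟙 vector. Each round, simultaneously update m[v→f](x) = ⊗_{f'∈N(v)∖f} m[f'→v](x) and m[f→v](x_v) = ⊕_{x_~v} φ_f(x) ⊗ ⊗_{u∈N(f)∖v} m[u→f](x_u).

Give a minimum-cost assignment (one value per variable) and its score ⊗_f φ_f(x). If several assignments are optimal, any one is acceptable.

init: all messages = 𝟙 over 3 values
r1 m[φ0→X1] = [0, 7, 0]
r1 m[φ0→X8] = [0, 5, 0]
r1 m[φ1→X1] = [0, 0, 3]
r1 m[φ1→X10] = [0, 0, 1]
r1 m[φ2→X10] = [2, 3, 0]
r1 m[φ2→X9] = [4, 1, 0]
r1 m[φ3→X8] = [3, 4, 2]
r1 m[φ3→X3] = [3, 3, 2]
r1 m[φ4→X3] = [7, 9, 3]
r1 m[φ5→X8] = [0, 5, 9]
r1 m[φ6→X1] = [5, 1, 7]
r1 m[φ7→X10] = [9, 8, 4]
r1 m[X1→φ0] = [0, 0, 0]
r1 m[X1→φ1] = [0, 0, 0]
r1 m[X1→φ6] = [0, 0, 0]
r1 m[X8→φ0] = [0, 0, 0]
r1 m[X8→φ3] = [0, 0, 0]
r1 m[X8→φ5] = [0, 0, 0]
r1 m[X3→φ3] = [0, 0, 0]
r1 m[X3→φ4] = [0, 0, 0]
r1 m[X10→φ1] = [0, 0, 0]
r1 m[X10→φ2] = [0, 0, 0]
r1 m[X10→φ7] = [0, 0, 0]
r1 m[X9→φ2] = [0, 0, 0]
r2 m[φ0→X1] = [0, 7, 0]
r2 m[φ0→X8] = [0, 5, 0]
r2 m[φ1→X1] = [0, 0, 3]
r2 m[φ1→X10] = [0, 0, 1]
r2 m[φ2→X10] = [2, 3, 0]
r2 m[φ2→X9] = [4, 1, 0]
r2 m[φ3→X8] = [3, 4, 2]
r2 m[φ3→X3] = [3, 3, 2]
r2 m[φ4→X3] = [7, 9, 3]
r2 m[φ5→X8] = [0, 5, 9]
r2 m[φ6→X1] = [5, 1, 7]
r2 m[φ7→X10] = [9, 8, 4]
r2 m[X1→φ0] = [5, 1, 10]
r2 m[X1→φ1] = [5, 8, 7]
r2 m[X1→φ6] = [0, 7, 3]
r2 m[X8→φ0] = [3, 9, 11]
r2 m[X8→φ3] = [0, 10, 9]
r2 m[X8→φ5] = [3, 9, 2]
r2 m[X3→φ3] = [7, 9, 3]
r2 m[X3→φ4] = [3, 3, 2]
r2 m[X10→φ1] = [11, 11, 4]
r2 m[X10→φ2] = [9, 8, 5]
r2 m[X10→φ7] = [2, 3, 1]
r2 m[X9→φ2] = [0, 0, 0]
r3 m[φ0→X1] = [9, 11, 3]
r3 m[φ0→X8] = [9, 8, 5]
r3 m[φ1→X1] = [5, 11, 7]
r3 m[φ1→X10] = [5, 8, 6]
r3 m[φ2→X10] = [2, 3, 0]
r3 m[φ2→X9] = [9, 6, 5]
r3 m[φ3→X8] = [10, 7, 5]
r3 m[φ3→X3] = [3, 8, 8]
r3 m[φ4→X3] = [7, 9, 3]
r3 m[φ5→X8] = [0, 5, 9]
r3 m[φ6→X1] = [5, 1, 7]
r3 m[φ7→X10] = [9, 8, 4]
r3 m[X1→φ0] = [5, 1, 10]
r3 m[X1→φ1] = [5, 8, 7]
r3 m[X1→φ6] = [0, 7, 3]
r3 m[X8→φ0] = [3, 9, 11]
r3 m[X8→φ3] = [0, 10, 9]
r3 m[X8→φ5] = [3, 9, 2]
r3 m[X3→φ3] = [7, 9, 3]
r3 m[X3→φ4] = [3, 3, 2]
r3 m[X10→φ1] = [11, 11, 4]
r3 m[X10→φ2] = [9, 8, 5]
r3 m[X10→φ7] = [2, 3, 1]
r3 m[X9→φ2] = [0, 0, 0]
r4 m[φ0→X1] = [9, 11, 3]
r4 m[φ0→X8] = [9, 8, 5]
r4 m[φ1→X1] = [5, 11, 7]
r4 m[φ1→X10] = [5, 8, 6]
r4 m[φ2→X10] = [2, 3, 0]
r4 m[φ2→X9] = [9, 6, 5]
r4 m[φ3→X8] = [10, 7, 5]
r4 m[φ3→X3] = [3, 8, 8]
r4 m[φ4→X3] = [7, 9, 3]
r4 m[φ5→X8] = [0, 5, 9]
r4 m[φ6→X1] = [5, 1, 7]
r4 m[φ7→X10] = [9, 8, 4]
r4 m[X1→φ0] = [10, 12, 14]
r4 m[X1→φ1] = [14, 12, 10]
r4 m[X1→φ6] = [14, 22, 10]
r4 m[X8→φ0] = [10, 12, 14]
r4 m[X8→φ3] = [9, 13, 14]
r4 m[X8→φ5] = [19, 15, 10]
r4 m[X3→φ3] = [7, 9, 3]
r4 m[X3→φ4] = [3, 8, 8]
r4 m[X10→φ1] = [11, 11, 4]
r4 m[X10→φ2] = [14, 16, 10]
r4 m[X10→φ7] = [7, 11, 6]
r4 m[X9→φ2] = [0, 0, 0]
r5 m[φ0→X1] = [14, 18, 10]
r5 m[φ0→X8] = [14, 15, 10]
r5 m[φ1→X1] = [5, 11, 7]
r5 m[φ1→X10] = [14, 12, 13]
r5 m[φ2→X10] = [2, 3, 0]
r5 m[φ2→X9] = [14, 11, 10]
r5 m[φ3→X8] = [10, 7, 5]
r5 m[φ3→X3] = [12, 17, 16]
r5 m[φ4→X3] = [7, 9, 3]
r5 m[φ5→X8] = [0, 5, 9]
r5 m[φ6→X1] = [5, 1, 7]
r5 m[φ7→X10] = [9, 8, 4]
r5 m[X1→φ0] = [10, 12, 14]
r5 m[X1→φ1] = [14, 12, 10]
r5 m[X1→φ6] = [14, 22, 10]
r5 m[X8→φ0] = [10, 12, 14]
r5 m[X8→φ3] = [9, 13, 14]
r5 m[X8→φ5] = [19, 15, 10]
r5 m[X3→φ3] = [7, 9, 3]
r5 m[X3→φ4] = [3, 8, 8]
r5 m[X10→φ1] = [11, 11, 4]
r5 m[X10→φ2] = [14, 16, 10]
r5 m[X10→φ7] = [7, 11, 6]
r5 m[X9→φ2] = [0, 0, 0]
r6 m[φ0→X1] = [14, 18, 10]
r6 m[φ0→X8] = [14, 15, 10]
r6 m[φ1→X1] = [5, 11, 7]
r6 m[φ1→X10] = [14, 12, 13]
r6 m[φ2→X10] = [2, 3, 0]
r6 m[φ2→X9] = [14, 11, 10]
r6 m[φ3→X8] = [10, 7, 5]
r6 m[φ3→X3] = [12, 17, 16]
r6 m[φ4→X3] = [7, 9, 3]
r6 m[φ5→X8] = [0, 5, 9]
r6 m[φ6→X1] = [5, 1, 7]
r6 m[φ7→X10] = [9, 8, 4]
r6 m[X1→φ0] = [10, 12, 14]
r6 m[X1→φ1] = [19, 19, 17]
r6 m[X1→φ6] = [19, 29, 17]
r6 m[X8→φ0] = [10, 12, 14]
r6 m[X8→φ3] = [14, 20, 19]
r6 m[X8→φ5] = [24, 22, 15]
r6 m[X3→φ3] = [7, 9, 3]
r6 m[X3→φ4] = [12, 17, 16]
r6 m[X10→φ1] = [11, 11, 4]
r6 m[X10→φ2] = [23, 20, 17]
r6 m[X10→φ7] = [16, 15, 13]
r6 m[X9→φ2] = [0, 0, 0]
r7 m[φ0→X1] = [14, 18, 10]
r7 m[φ0→X8] = [14, 15, 10]
r7 m[φ1→X1] = [5, 11, 7]
r7 m[φ1→X10] = [19, 19, 20]
r7 m[φ2→X10] = [2, 3, 0]
r7 m[φ2→X9] = [21, 18, 17]
r7 m[φ3→X8] = [10, 7, 5]
r7 m[φ3→X3] = [17, 22, 21]
r7 m[φ4→X3] = [7, 9, 3]
r7 m[φ5→X8] = [0, 5, 9]
r7 m[φ6→X1] = [5, 1, 7]
r7 m[φ7→X10] = [9, 8, 4]
r7 m[X1→φ0] = [10, 12, 14]
r7 m[X1→φ1] = [19, 19, 17]
r7 m[X1→φ6] = [19, 29, 17]
r7 m[X8→φ0] = [10, 12, 14]
r7 m[X8→φ3] = [14, 20, 19]
r7 m[X8→φ5] = [24, 22, 15]
r7 m[X3→φ3] = [7, 9, 3]
r7 m[X3→φ4] = [12, 17, 16]
r7 m[X10→φ1] = [11, 11, 4]
r7 m[X10→φ2] = [23, 20, 17]
r7 m[X10→φ7] = [16, 15, 13]
r7 m[X9→φ2] = [0, 0, 0]
r8 m[φ0→X1] = [14, 18, 10]
r8 m[φ0→X8] = [14, 15, 10]
r8 m[φ1→X1] = [5, 11, 7]
r8 m[φ1→X10] = [19, 19, 20]
r8 m[φ2→X10] = [2, 3, 0]
r8 m[φ2→X9] = [21, 18, 17]
r8 m[φ3→X8] = [10, 7, 5]
r8 m[φ3→X3] = [17, 22, 21]
r8 m[φ4→X3] = [7, 9, 3]
r8 m[φ5→X8] = [0, 5, 9]
r8 m[φ6→X1] = [5, 1, 7]
r8 m[φ7→X10] = [9, 8, 4]
r8 m[X1→φ0] = [10, 12, 14]
r8 m[X1→φ1] = [19, 19, 17]
r8 m[X1→φ6] = [19, 29, 17]
r8 m[X8→φ0] = [10, 12, 14]
r8 m[X8→φ3] = [14, 20, 19]
r8 m[X8→φ5] = [24, 22, 15]
r8 m[X3→φ3] = [7, 9, 3]
r8 m[X3→φ4] = [17, 22, 21]
r8 m[X10→φ1] = [11, 11, 4]
r8 m[X10→φ2] = [28, 27, 24]
r8 m[X10→φ7] = [21, 22, 20]
r8 m[X9→φ2] = [0, 0, 0]
r9 m[φ0→X1] = [14, 18, 10]
r9 m[φ0→X8] = [14, 15, 10]
r9 m[φ1→X1] = [5, 11, 7]
r9 m[φ1→X10] = [19, 19, 20]
r9 m[φ2→X10] = [2, 3, 0]
r9 m[φ2→X9] = [28, 25, 24]
r9 m[φ3→X8] = [10, 7, 5]
r9 m[φ3→X3] = [17, 22, 21]
r9 m[φ4→X3] = [7, 9, 3]
r9 m[φ5→X8] = [0, 5, 9]
r9 m[φ6→X1] = [5, 1, 7]
r9 m[φ7→X10] = [9, 8, 4]
r9 m[X1→φ0] = [10, 12, 14]
r9 m[X1→φ1] = [19, 19, 17]
r9 m[X1→φ6] = [19, 29, 17]
r9 m[X8→φ0] = [10, 12, 14]
r9 m[X8→φ3] = [14, 20, 19]
r9 m[X8→φ5] = [24, 22, 15]
r9 m[X3→φ3] = [7, 9, 3]
r9 m[X3→φ4] = [17, 22, 21]
r9 m[X10→φ1] = [11, 11, 4]
r9 m[X10→φ2] = [28, 27, 24]
r9 m[X10→φ7] = [21, 22, 20]
r9 m[X9→φ2] = [0, 0, 0]
r10 m[φ0→X1] = [14, 18, 10]
r10 m[φ0→X8] = [14, 15, 10]
r10 m[φ1→X1] = [5, 11, 7]
r10 m[φ1→X10] = [19, 19, 20]
r10 m[φ2→X10] = [2, 3, 0]
r10 m[φ2→X9] = [28, 25, 24]
r10 m[φ3→X8] = [10, 7, 5]
r10 m[φ3→X3] = [17, 22, 21]
r10 m[φ4→X3] = [7, 9, 3]
r10 m[φ5→X8] = [0, 5, 9]
r10 m[φ6→X1] = [5, 1, 7]
r10 m[φ7→X10] = [9, 8, 4]
r10 m[X1→φ0] = [10, 12, 14]
r10 m[X1→φ1] = [19, 19, 17]
r10 m[X1→φ6] = [19, 29, 17]
r10 m[X8→φ0] = [10, 12, 14]
r10 m[X8→φ3] = [14, 20, 19]
r10 m[X8→φ5] = [24, 22, 15]
r10 m[X3→φ3] = [7, 9, 3]
r10 m[X3→φ4] = [17, 22, 21]
r10 m[X10→φ1] = [11, 11, 4]
r10 m[X10→φ2] = [28, 27, 24]
r10 m[X10→φ7] = [21, 22, 20]
r10 m[X9→φ2] = [0, 0, 0]
fixed point reached at round 10
traceback from X1: (X1=0, X8=2, X3=2, X10=2, X9=2), score=24

assignment: (X1=0, X8=2, X3=2, X10=2, X9=2); score = 24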